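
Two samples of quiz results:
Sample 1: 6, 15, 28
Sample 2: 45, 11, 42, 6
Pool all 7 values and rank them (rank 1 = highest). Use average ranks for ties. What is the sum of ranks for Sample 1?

Sorted (descending): 45, 42, 28, 15, 11, 6, 6
The 2 values of 6 occupy positions 6–7 → average rank (6+7)/2 = 6.5.
Sample 1 values → pooled ranks: 6→6.5, 15→4, 28→3
Rank sum = 6.5 + 4 + 3 = 13.5

13.5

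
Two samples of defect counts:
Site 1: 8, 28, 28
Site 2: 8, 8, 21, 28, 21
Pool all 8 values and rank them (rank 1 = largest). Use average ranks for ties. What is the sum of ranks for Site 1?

11

Sorted (descending): 28, 28, 28, 21, 21, 8, 8, 8
The 3 values of 28 occupy positions 1–3 → average rank 2.
The 2 values of 21 occupy positions 4–5 → average rank (4+5)/2 = 4.5.
The 3 values of 8 occupy positions 6–8 → average rank 7.
Site 1 values → pooled ranks: 8→7, 28→2, 28→2
Rank sum = 7 + 2 + 2 = 11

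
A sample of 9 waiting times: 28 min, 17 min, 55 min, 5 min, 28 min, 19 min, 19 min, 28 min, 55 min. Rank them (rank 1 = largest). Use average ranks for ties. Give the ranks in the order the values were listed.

4, 8, 1.5, 9, 4, 6.5, 6.5, 4, 1.5

Sorted (descending): 55, 55, 28, 28, 28, 19, 19, 17, 5
The 2 values of 55 occupy positions 1–2 → average rank (1+2)/2 = 1.5.
The 3 values of 28 occupy positions 3–5 → average rank 4.
The 2 values of 19 occupy positions 6–7 → average rank (6+7)/2 = 6.5.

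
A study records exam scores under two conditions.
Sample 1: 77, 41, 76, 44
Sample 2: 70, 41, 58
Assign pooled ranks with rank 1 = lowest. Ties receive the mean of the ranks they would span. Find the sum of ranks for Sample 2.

10.5

Sorted (ascending): 41, 41, 44, 58, 70, 76, 77
The 2 values of 41 occupy positions 1–2 → average rank (1+2)/2 = 1.5.
Sample 2 values → pooled ranks: 70→5, 41→1.5, 58→4
Rank sum = 5 + 1.5 + 4 = 10.5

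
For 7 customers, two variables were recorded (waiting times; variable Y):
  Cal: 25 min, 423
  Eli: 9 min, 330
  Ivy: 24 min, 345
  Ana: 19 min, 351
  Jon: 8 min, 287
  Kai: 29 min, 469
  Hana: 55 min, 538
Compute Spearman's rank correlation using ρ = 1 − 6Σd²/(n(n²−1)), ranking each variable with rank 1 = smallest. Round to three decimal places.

0.964

Ranks of variable 1: 5, 2, 4, 3, 1, 6, 7
Ranks of variable 2: 5, 2, 3, 4, 1, 6, 7
d = r₁ − r₂: 0, 0, 1, -1, 0, 0, 0
d²: 0, 0, 1, 1, 0, 0, 0; Σd² = 2
ρ = 1 − 6·2/(7·48) = 1 − 12/336 = 0.964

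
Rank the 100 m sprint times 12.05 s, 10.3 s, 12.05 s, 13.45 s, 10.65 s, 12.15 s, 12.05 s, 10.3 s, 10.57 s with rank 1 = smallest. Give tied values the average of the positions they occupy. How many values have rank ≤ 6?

7

Sorted (ascending): 10.3, 10.3, 10.57, 10.65, 12.05, 12.05, 12.05, 12.15, 13.45
The 2 values of 10.3 occupy positions 1–2 → average rank (1+2)/2 = 1.5.
The 3 values of 12.05 occupy positions 5–7 → average rank 6.
Ranks ≤ 6: {1.5, 1.5, 3, 4, 6, 6, 6} → 7 values.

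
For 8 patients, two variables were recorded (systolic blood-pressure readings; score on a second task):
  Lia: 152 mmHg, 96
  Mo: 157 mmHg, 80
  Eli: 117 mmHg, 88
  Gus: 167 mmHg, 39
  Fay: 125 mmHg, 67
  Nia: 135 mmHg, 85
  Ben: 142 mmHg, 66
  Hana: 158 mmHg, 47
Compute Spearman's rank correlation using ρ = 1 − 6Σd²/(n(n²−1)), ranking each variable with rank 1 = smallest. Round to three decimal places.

Ranks of variable 1: 5, 6, 1, 8, 2, 3, 4, 7
Ranks of variable 2: 8, 5, 7, 1, 4, 6, 3, 2
d = r₁ − r₂: -3, 1, -6, 7, -2, -3, 1, 5
d²: 9, 1, 36, 49, 4, 9, 1, 25; Σd² = 134
ρ = 1 − 6·134/(8·63) = 1 − 804/504 = -0.595

-0.595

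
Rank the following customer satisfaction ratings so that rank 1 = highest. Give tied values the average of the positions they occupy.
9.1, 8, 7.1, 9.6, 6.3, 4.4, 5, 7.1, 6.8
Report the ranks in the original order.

2, 3, 4.5, 1, 7, 9, 8, 4.5, 6

Sorted (descending): 9.6, 9.1, 8, 7.1, 7.1, 6.8, 6.3, 5, 4.4
The 2 values of 7.1 occupy positions 4–5 → average rank (4+5)/2 = 4.5.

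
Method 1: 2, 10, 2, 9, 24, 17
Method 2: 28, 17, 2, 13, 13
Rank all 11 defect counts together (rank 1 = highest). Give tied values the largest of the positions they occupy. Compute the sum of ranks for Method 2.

28

Sorted (descending): 28, 24, 17, 17, 13, 13, 10, 9, 2, 2, 2
The 2 values of 17 occupy positions 3–4 → each gets rank 4.
The 2 values of 13 occupy positions 5–6 → each gets rank 6.
The 3 values of 2 occupy positions 9–11 → each gets rank 11.
Method 2 values → pooled ranks: 28→1, 17→4, 2→11, 13→6, 13→6
Rank sum = 1 + 4 + 11 + 6 + 6 = 28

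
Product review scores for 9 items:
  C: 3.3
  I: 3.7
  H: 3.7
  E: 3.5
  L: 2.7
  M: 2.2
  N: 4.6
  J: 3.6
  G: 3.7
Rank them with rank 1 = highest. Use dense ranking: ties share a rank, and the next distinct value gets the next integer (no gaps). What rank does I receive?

Sorted (descending): 4.6, 3.7, 3.7, 3.7, 3.6, 3.5, 3.3, 2.7, 2.2
The 3 values of 3.7 share dense rank 2.
Remaining distinct values take the next consecutive integers.
I has value 3.7 → rank 2.

2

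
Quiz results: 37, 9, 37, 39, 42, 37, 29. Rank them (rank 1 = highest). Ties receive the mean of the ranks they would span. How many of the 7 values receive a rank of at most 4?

5

Sorted (descending): 42, 39, 37, 37, 37, 29, 9
The 3 values of 37 occupy positions 3–5 → average rank 4.
Ranks ≤ 4: {1, 2, 4, 4, 4} → 5 values.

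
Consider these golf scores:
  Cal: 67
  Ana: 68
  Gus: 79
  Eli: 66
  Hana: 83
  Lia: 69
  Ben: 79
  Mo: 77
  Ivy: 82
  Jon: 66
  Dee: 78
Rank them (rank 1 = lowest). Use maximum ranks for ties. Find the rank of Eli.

2

Sorted (ascending): 66, 66, 67, 68, 69, 77, 78, 79, 79, 82, 83
The 2 values of 66 occupy positions 1–2 → each gets rank 2.
The 2 values of 79 occupy positions 8–9 → each gets rank 9.
Eli has value 66 → rank 2.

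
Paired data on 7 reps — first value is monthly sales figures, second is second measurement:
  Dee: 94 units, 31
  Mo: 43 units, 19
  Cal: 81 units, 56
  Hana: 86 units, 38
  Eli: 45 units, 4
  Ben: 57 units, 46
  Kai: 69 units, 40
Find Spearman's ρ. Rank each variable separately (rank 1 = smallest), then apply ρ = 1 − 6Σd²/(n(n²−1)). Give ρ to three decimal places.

0.357

Ranks of variable 1: 7, 1, 5, 6, 2, 3, 4
Ranks of variable 2: 3, 2, 7, 4, 1, 6, 5
d = r₁ − r₂: 4, -1, -2, 2, 1, -3, -1
d²: 16, 1, 4, 4, 1, 9, 1; Σd² = 36
ρ = 1 − 6·36/(7·48) = 1 − 216/336 = 0.357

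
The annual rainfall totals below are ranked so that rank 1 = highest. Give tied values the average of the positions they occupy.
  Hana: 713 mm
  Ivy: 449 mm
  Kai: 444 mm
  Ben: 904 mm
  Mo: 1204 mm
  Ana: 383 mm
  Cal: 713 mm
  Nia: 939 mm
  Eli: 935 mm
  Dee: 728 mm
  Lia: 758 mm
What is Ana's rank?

Sorted (descending): 1204, 939, 935, 904, 758, 728, 713, 713, 449, 444, 383
The 2 values of 713 occupy positions 7–8 → average rank (7+8)/2 = 7.5.
Ana has value 383 mm → rank 11.

11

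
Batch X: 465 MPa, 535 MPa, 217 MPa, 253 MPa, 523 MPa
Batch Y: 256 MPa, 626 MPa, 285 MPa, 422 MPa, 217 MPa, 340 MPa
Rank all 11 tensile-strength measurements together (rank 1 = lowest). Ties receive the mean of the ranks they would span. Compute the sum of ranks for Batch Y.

Sorted (ascending): 217, 217, 253, 256, 285, 340, 422, 465, 523, 535, 626
The 2 values of 217 occupy positions 1–2 → average rank (1+2)/2 = 1.5.
Batch Y values → pooled ranks: 256→4, 626→11, 285→5, 422→7, 217→1.5, 340→6
Rank sum = 4 + 11 + 5 + 7 + 1.5 + 6 = 34.5

34.5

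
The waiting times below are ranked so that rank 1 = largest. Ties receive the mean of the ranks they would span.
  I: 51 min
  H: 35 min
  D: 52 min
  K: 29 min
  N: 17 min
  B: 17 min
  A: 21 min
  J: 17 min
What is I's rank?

Sorted (descending): 52, 51, 35, 29, 21, 17, 17, 17
The 3 values of 17 occupy positions 6–8 → average rank 7.
I has value 51 min → rank 2.

2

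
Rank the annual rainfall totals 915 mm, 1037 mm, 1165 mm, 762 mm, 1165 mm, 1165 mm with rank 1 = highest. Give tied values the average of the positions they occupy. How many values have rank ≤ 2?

Sorted (descending): 1165, 1165, 1165, 1037, 915, 762
The 3 values of 1165 occupy positions 1–3 → average rank 2.
Ranks ≤ 2: {2, 2, 2} → 3 values.

3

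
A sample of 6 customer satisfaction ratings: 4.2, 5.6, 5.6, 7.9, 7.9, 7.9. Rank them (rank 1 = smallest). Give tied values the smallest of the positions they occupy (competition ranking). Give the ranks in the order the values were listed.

1, 2, 2, 4, 4, 4

Sorted (ascending): 4.2, 5.6, 5.6, 7.9, 7.9, 7.9
The 2 values of 5.6 occupy positions 2–3 → each gets rank 2.
The 3 values of 7.9 occupy positions 4–6 → each gets rank 4.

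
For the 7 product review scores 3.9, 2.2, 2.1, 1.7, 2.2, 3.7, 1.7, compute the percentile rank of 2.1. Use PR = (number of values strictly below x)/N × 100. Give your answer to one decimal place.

N = 7.
Strictly below 2.1: 2. Equal to 2.1: 1.
PR = 2/7 × 100 = 28.6

28.6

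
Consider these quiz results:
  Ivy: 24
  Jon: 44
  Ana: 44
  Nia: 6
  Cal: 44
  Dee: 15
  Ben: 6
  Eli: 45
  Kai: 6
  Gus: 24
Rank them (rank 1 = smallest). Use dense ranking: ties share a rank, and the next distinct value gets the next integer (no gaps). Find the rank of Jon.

Sorted (ascending): 6, 6, 6, 15, 24, 24, 44, 44, 44, 45
The 3 values of 6 share dense rank 1.
The 2 values of 24 share dense rank 3.
The 3 values of 44 share dense rank 4.
Remaining distinct values take the next consecutive integers.
Jon has value 44 → rank 4.

4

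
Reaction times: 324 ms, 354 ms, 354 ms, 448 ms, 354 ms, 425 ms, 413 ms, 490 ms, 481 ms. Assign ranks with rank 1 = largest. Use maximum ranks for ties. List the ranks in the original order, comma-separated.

9, 8, 8, 3, 8, 4, 5, 1, 2

Sorted (descending): 490, 481, 448, 425, 413, 354, 354, 354, 324
The 3 values of 354 occupy positions 6–8 → each gets rank 8.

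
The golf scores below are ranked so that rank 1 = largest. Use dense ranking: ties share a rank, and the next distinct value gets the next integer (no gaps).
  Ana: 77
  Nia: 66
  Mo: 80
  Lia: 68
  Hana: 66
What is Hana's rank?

4

Sorted (descending): 80, 77, 68, 66, 66
The 2 values of 66 share dense rank 4.
Remaining distinct values take the next consecutive integers.
Hana has value 66 → rank 4.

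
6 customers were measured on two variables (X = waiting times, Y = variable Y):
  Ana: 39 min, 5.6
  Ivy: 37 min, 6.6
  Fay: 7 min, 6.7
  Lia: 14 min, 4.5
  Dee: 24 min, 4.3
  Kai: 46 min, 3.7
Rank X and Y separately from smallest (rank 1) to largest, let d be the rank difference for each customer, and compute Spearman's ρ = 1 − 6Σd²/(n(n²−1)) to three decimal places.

-0.543

Ranks of variable 1: 5, 4, 1, 2, 3, 6
Ranks of variable 2: 4, 5, 6, 3, 2, 1
d = r₁ − r₂: 1, -1, -5, -1, 1, 5
d²: 1, 1, 25, 1, 1, 25; Σd² = 54
ρ = 1 − 6·54/(6·35) = 1 − 324/210 = -0.543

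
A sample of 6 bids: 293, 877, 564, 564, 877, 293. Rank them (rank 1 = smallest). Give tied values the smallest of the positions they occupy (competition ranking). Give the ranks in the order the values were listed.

1, 5, 3, 3, 5, 1

Sorted (ascending): 293, 293, 564, 564, 877, 877
The 2 values of 293 occupy positions 1–2 → each gets rank 1.
The 2 values of 564 occupy positions 3–4 → each gets rank 3.
The 2 values of 877 occupy positions 5–6 → each gets rank 5.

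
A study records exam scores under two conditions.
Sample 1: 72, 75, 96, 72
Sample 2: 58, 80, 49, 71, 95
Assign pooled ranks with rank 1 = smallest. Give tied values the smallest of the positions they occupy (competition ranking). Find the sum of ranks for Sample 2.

Sorted (ascending): 49, 58, 71, 72, 72, 75, 80, 95, 96
The 2 values of 72 occupy positions 4–5 → each gets rank 4.
Sample 2 values → pooled ranks: 58→2, 80→7, 49→1, 71→3, 95→8
Rank sum = 2 + 7 + 1 + 3 + 8 = 21

21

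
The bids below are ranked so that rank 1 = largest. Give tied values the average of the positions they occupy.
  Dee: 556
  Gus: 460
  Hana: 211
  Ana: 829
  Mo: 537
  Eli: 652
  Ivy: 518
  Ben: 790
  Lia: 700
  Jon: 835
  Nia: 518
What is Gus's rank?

Sorted (descending): 835, 829, 790, 700, 652, 556, 537, 518, 518, 460, 211
The 2 values of 518 occupy positions 8–9 → average rank (8+9)/2 = 8.5.
Gus has value 460 → rank 10.

10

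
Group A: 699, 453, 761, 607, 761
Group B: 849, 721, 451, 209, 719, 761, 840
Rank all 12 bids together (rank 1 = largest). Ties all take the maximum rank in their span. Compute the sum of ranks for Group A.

37

Sorted (descending): 849, 840, 761, 761, 761, 721, 719, 699, 607, 453, 451, 209
The 3 values of 761 occupy positions 3–5 → each gets rank 5.
Group A values → pooled ranks: 699→8, 453→10, 761→5, 607→9, 761→5
Rank sum = 8 + 10 + 5 + 9 + 5 = 37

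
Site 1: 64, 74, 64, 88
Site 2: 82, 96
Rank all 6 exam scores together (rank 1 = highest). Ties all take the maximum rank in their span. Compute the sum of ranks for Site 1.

Sorted (descending): 96, 88, 82, 74, 64, 64
The 2 values of 64 occupy positions 5–6 → each gets rank 6.
Site 1 values → pooled ranks: 64→6, 74→4, 64→6, 88→2
Rank sum = 6 + 4 + 6 + 2 = 18

18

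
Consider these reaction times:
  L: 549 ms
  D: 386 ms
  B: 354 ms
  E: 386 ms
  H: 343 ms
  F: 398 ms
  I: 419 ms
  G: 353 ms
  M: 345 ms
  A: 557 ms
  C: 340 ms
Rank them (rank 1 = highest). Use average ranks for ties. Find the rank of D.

Sorted (descending): 557, 549, 419, 398, 386, 386, 354, 353, 345, 343, 340
The 2 values of 386 occupy positions 5–6 → average rank (5+6)/2 = 5.5.
D has value 386 ms → rank 5.5.

5.5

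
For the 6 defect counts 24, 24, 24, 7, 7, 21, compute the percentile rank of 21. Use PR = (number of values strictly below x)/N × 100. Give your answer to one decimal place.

33.3

N = 6.
Strictly below 21: 2. Equal to 21: 1.
PR = 2/6 × 100 = 33.3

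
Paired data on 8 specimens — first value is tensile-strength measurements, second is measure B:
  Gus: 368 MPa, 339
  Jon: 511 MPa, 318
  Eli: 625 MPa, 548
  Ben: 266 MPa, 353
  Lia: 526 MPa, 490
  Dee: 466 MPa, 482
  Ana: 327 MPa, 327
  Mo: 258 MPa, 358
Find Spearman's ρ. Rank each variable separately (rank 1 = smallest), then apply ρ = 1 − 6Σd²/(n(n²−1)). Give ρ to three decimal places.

0.429

Ranks of variable 1: 4, 6, 8, 2, 7, 5, 3, 1
Ranks of variable 2: 3, 1, 8, 4, 7, 6, 2, 5
d = r₁ − r₂: 1, 5, 0, -2, 0, -1, 1, -4
d²: 1, 25, 0, 4, 0, 1, 1, 16; Σd² = 48
ρ = 1 − 6·48/(8·63) = 1 − 288/504 = 0.429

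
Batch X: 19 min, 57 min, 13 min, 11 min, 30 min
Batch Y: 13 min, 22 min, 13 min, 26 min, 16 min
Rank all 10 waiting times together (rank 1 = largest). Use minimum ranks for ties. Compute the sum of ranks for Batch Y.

27

Sorted (descending): 57, 30, 26, 22, 19, 16, 13, 13, 13, 11
The 3 values of 13 occupy positions 7–9 → each gets rank 7.
Batch Y values → pooled ranks: 13→7, 22→4, 13→7, 26→3, 16→6
Rank sum = 7 + 4 + 7 + 3 + 6 = 27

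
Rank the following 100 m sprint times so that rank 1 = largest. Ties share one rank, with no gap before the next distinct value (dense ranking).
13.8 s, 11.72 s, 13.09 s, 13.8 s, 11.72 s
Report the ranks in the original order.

Sorted (descending): 13.8, 13.8, 13.09, 11.72, 11.72
The 2 values of 13.8 share dense rank 1.
The 2 values of 11.72 share dense rank 3.
Remaining distinct values take the next consecutive integers.

1, 3, 2, 1, 3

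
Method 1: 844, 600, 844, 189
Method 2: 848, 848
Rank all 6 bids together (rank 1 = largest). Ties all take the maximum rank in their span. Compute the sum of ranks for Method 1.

Sorted (descending): 848, 848, 844, 844, 600, 189
The 2 values of 848 occupy positions 1–2 → each gets rank 2.
The 2 values of 844 occupy positions 3–4 → each gets rank 4.
Method 1 values → pooled ranks: 844→4, 600→5, 844→4, 189→6
Rank sum = 4 + 5 + 4 + 6 = 19

19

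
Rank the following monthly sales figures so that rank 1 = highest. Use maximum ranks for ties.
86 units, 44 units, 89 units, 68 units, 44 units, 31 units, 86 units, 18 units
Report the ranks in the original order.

Sorted (descending): 89, 86, 86, 68, 44, 44, 31, 18
The 2 values of 86 occupy positions 2–3 → each gets rank 3.
The 2 values of 44 occupy positions 5–6 → each gets rank 6.

3, 6, 1, 4, 6, 7, 3, 8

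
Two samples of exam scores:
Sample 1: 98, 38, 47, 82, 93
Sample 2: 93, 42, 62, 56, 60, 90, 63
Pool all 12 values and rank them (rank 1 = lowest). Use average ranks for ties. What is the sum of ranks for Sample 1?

34.5

Sorted (ascending): 38, 42, 47, 56, 60, 62, 63, 82, 90, 93, 93, 98
The 2 values of 93 occupy positions 10–11 → average rank (10+11)/2 = 10.5.
Sample 1 values → pooled ranks: 98→12, 38→1, 47→3, 82→8, 93→10.5
Rank sum = 12 + 1 + 3 + 8 + 10.5 = 34.5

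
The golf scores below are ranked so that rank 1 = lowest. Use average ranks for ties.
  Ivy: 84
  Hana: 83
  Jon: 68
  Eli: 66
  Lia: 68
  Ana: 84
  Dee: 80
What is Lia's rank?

Sorted (ascending): 66, 68, 68, 80, 83, 84, 84
The 2 values of 68 occupy positions 2–3 → average rank (2+3)/2 = 2.5.
The 2 values of 84 occupy positions 6–7 → average rank (6+7)/2 = 6.5.
Lia has value 68 → rank 2.5.

2.5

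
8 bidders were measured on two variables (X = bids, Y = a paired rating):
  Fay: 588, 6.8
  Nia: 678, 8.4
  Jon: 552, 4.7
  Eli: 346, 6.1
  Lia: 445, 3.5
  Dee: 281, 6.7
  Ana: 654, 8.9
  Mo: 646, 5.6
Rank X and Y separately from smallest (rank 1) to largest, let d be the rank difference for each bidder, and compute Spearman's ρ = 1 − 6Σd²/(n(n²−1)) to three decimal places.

0.524

Ranks of variable 1: 5, 8, 4, 2, 3, 1, 7, 6
Ranks of variable 2: 6, 7, 2, 4, 1, 5, 8, 3
d = r₁ − r₂: -1, 1, 2, -2, 2, -4, -1, 3
d²: 1, 1, 4, 4, 4, 16, 1, 9; Σd² = 40
ρ = 1 − 6·40/(8·63) = 1 − 240/504 = 0.524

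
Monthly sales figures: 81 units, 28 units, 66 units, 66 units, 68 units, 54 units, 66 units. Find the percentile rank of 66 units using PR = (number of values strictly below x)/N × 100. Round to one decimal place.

28.6

N = 7.
Strictly below 66: 2. Equal to 66: 3.
PR = 2/7 × 100 = 28.6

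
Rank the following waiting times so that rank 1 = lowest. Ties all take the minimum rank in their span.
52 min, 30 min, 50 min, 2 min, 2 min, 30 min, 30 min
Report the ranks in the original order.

7, 3, 6, 1, 1, 3, 3

Sorted (ascending): 2, 2, 30, 30, 30, 50, 52
The 2 values of 2 occupy positions 1–2 → each gets rank 1.
The 3 values of 30 occupy positions 3–5 → each gets rank 3.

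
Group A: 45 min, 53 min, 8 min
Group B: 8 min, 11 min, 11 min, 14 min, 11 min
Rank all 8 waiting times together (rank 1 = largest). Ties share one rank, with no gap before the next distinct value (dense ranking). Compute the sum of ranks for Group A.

Sorted (descending): 53, 45, 14, 11, 11, 11, 8, 8
The 3 values of 11 share dense rank 4.
The 2 values of 8 share dense rank 5.
Remaining distinct values take the next consecutive integers.
Group A values → pooled ranks: 45→2, 53→1, 8→5
Rank sum = 2 + 1 + 5 = 8

8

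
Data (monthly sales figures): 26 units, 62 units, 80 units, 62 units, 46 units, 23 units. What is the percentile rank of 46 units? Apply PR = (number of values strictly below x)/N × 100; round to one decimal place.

33.3

N = 6.
Strictly below 46: 2. Equal to 46: 1.
PR = 2/6 × 100 = 33.3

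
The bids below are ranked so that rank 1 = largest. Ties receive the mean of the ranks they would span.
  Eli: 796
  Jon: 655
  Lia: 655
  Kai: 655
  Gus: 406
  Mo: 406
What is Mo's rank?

5.5

Sorted (descending): 796, 655, 655, 655, 406, 406
The 3 values of 655 occupy positions 2–4 → average rank 3.
The 2 values of 406 occupy positions 5–6 → average rank (5+6)/2 = 5.5.
Mo has value 406 → rank 5.5.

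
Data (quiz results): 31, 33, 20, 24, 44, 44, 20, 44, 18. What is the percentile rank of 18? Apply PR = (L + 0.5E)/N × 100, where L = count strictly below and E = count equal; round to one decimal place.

N = 9.
Strictly below 18: 0. Equal to 18: 1.
PR = (0 + 0.5·1)/9 × 100 = 5.6

5.6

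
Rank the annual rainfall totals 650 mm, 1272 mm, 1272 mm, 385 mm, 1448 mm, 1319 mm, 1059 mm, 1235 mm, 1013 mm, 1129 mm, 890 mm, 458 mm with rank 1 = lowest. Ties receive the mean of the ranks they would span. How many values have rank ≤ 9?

8

Sorted (ascending): 385, 458, 650, 890, 1013, 1059, 1129, 1235, 1272, 1272, 1319, 1448
The 2 values of 1272 occupy positions 9–10 → average rank (9+10)/2 = 9.5.
Ranks ≤ 9: {1, 2, 3, 4, 5, 6, 7, 8} → 8 values.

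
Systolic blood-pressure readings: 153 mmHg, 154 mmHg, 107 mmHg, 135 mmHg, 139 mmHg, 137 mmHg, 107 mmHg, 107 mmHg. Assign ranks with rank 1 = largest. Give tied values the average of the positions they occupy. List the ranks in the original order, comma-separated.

2, 1, 7, 5, 3, 4, 7, 7

Sorted (descending): 154, 153, 139, 137, 135, 107, 107, 107
The 3 values of 107 occupy positions 6–8 → average rank 7.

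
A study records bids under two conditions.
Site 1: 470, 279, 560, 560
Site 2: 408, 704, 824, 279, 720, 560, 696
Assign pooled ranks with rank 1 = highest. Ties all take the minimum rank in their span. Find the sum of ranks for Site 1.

Sorted (descending): 824, 720, 704, 696, 560, 560, 560, 470, 408, 279, 279
The 3 values of 560 occupy positions 5–7 → each gets rank 5.
The 2 values of 279 occupy positions 10–11 → each gets rank 10.
Site 1 values → pooled ranks: 470→8, 279→10, 560→5, 560→5
Rank sum = 8 + 10 + 5 + 5 = 28

28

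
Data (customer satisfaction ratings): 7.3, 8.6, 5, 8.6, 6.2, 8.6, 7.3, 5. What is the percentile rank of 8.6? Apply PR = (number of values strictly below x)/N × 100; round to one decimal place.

N = 8.
Strictly below 8.6: 5. Equal to 8.6: 3.
PR = 5/8 × 100 = 62.5

62.5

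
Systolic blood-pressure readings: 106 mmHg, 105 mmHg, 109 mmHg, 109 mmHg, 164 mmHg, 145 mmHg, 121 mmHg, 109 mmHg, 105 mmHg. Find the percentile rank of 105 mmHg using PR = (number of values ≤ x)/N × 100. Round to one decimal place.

22.2

N = 9.
Strictly below 105: 0. Equal to 105: 2.
PR = 2/9 × 100 = 22.2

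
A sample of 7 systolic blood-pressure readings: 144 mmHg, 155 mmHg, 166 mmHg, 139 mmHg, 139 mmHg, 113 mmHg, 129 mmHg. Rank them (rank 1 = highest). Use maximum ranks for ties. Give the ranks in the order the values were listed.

Sorted (descending): 166, 155, 144, 139, 139, 129, 113
The 2 values of 139 occupy positions 4–5 → each gets rank 5.

3, 2, 1, 5, 5, 7, 6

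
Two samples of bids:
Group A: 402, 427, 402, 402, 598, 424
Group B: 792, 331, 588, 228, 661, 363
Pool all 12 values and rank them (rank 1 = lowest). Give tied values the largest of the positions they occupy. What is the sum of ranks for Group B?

Sorted (ascending): 228, 331, 363, 402, 402, 402, 424, 427, 588, 598, 661, 792
The 3 values of 402 occupy positions 4–6 → each gets rank 6.
Group B values → pooled ranks: 792→12, 331→2, 588→9, 228→1, 661→11, 363→3
Rank sum = 12 + 2 + 9 + 1 + 11 + 3 = 38

38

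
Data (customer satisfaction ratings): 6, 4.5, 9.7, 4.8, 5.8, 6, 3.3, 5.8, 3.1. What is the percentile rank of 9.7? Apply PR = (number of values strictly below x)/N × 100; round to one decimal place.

N = 9.
Strictly below 9.7: 8. Equal to 9.7: 1.
PR = 8/9 × 100 = 88.9

88.9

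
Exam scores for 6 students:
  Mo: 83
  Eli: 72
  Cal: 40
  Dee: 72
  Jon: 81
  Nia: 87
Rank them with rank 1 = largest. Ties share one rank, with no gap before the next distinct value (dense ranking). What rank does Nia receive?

Sorted (descending): 87, 83, 81, 72, 72, 40
The 2 values of 72 share dense rank 4.
Remaining distinct values take the next consecutive integers.
Nia has value 87 → rank 1.

1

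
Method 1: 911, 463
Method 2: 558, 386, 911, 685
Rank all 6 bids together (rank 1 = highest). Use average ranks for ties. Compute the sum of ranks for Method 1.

6.5

Sorted (descending): 911, 911, 685, 558, 463, 386
The 2 values of 911 occupy positions 1–2 → average rank (1+2)/2 = 1.5.
Method 1 values → pooled ranks: 911→1.5, 463→5
Rank sum = 1.5 + 5 = 6.5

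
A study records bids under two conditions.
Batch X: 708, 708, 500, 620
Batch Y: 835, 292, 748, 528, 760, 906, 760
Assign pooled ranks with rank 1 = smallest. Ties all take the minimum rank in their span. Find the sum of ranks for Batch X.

Sorted (ascending): 292, 500, 528, 620, 708, 708, 748, 760, 760, 835, 906
The 2 values of 708 occupy positions 5–6 → each gets rank 5.
The 2 values of 760 occupy positions 8–9 → each gets rank 8.
Batch X values → pooled ranks: 708→5, 708→5, 500→2, 620→4
Rank sum = 5 + 5 + 2 + 4 = 16

16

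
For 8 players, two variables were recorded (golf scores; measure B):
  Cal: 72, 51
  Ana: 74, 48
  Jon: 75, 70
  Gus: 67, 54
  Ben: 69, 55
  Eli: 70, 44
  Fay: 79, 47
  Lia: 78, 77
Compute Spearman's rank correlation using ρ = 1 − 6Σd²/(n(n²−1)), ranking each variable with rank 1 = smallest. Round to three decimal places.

Ranks of variable 1: 4, 5, 6, 1, 2, 3, 8, 7
Ranks of variable 2: 4, 3, 7, 5, 6, 1, 2, 8
d = r₁ − r₂: 0, 2, -1, -4, -4, 2, 6, -1
d²: 0, 4, 1, 16, 16, 4, 36, 1; Σd² = 78
ρ = 1 − 6·78/(8·63) = 1 − 468/504 = 0.071

0.071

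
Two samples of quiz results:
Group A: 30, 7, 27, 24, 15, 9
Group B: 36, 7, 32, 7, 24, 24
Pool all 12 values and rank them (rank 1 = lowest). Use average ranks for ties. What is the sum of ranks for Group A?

Sorted (ascending): 7, 7, 7, 9, 15, 24, 24, 24, 27, 30, 32, 36
The 3 values of 7 occupy positions 1–3 → average rank 2.
The 3 values of 24 occupy positions 6–8 → average rank 7.
Group A values → pooled ranks: 30→10, 7→2, 27→9, 24→7, 15→5, 9→4
Rank sum = 10 + 2 + 9 + 7 + 5 + 4 = 37

37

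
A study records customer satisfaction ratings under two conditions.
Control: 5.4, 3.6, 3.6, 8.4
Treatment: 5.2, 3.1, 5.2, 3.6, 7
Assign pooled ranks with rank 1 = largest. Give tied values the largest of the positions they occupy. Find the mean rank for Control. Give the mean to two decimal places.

Sorted (descending): 8.4, 7, 5.4, 5.2, 5.2, 3.6, 3.6, 3.6, 3.1
The 2 values of 5.2 occupy positions 4–5 → each gets rank 5.
The 3 values of 3.6 occupy positions 6–8 → each gets rank 8.
Control values → pooled ranks: 5.4→3, 3.6→8, 3.6→8, 8.4→1
Mean rank = (3 + 8 + 8 + 1) / 4 = 5.00

5.00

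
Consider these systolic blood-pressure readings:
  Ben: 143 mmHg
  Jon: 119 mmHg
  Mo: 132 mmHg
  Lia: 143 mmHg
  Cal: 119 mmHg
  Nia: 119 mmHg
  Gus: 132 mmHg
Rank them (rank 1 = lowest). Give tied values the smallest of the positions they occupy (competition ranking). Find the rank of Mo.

4

Sorted (ascending): 119, 119, 119, 132, 132, 143, 143
The 3 values of 119 occupy positions 1–3 → each gets rank 1.
The 2 values of 132 occupy positions 4–5 → each gets rank 4.
The 2 values of 143 occupy positions 6–7 → each gets rank 6.
Mo has value 132 mmHg → rank 4.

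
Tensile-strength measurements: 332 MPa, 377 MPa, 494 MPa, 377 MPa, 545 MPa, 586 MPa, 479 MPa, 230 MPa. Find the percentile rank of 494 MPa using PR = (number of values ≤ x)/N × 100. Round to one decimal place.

75.0

N = 8.
Strictly below 494: 5. Equal to 494: 1.
PR = 6/8 × 100 = 75.0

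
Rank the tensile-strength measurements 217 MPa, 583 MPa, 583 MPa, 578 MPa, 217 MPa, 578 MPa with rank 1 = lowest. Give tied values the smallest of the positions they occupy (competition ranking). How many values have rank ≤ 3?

Sorted (ascending): 217, 217, 578, 578, 583, 583
The 2 values of 217 occupy positions 1–2 → each gets rank 1.
The 2 values of 578 occupy positions 3–4 → each gets rank 3.
The 2 values of 583 occupy positions 5–6 → each gets rank 5.
Ranks ≤ 3: {1, 1, 3, 3} → 4 values.

4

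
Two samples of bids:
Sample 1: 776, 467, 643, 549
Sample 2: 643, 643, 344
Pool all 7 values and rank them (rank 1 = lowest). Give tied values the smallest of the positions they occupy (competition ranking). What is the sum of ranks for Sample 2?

Sorted (ascending): 344, 467, 549, 643, 643, 643, 776
The 3 values of 643 occupy positions 4–6 → each gets rank 4.
Sample 2 values → pooled ranks: 643→4, 643→4, 344→1
Rank sum = 4 + 4 + 1 = 9

9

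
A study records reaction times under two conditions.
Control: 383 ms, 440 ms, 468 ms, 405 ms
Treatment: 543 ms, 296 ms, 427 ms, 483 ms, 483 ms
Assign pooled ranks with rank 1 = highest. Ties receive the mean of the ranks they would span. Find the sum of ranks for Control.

24

Sorted (descending): 543, 483, 483, 468, 440, 427, 405, 383, 296
The 2 values of 483 occupy positions 2–3 → average rank (2+3)/2 = 2.5.
Control values → pooled ranks: 383→8, 440→5, 468→4, 405→7
Rank sum = 8 + 5 + 4 + 7 = 24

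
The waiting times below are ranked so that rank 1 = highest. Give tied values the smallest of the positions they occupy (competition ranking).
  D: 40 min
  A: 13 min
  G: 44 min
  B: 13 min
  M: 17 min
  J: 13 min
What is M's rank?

3

Sorted (descending): 44, 40, 17, 13, 13, 13
The 3 values of 13 occupy positions 4–6 → each gets rank 4.
M has value 17 min → rank 3.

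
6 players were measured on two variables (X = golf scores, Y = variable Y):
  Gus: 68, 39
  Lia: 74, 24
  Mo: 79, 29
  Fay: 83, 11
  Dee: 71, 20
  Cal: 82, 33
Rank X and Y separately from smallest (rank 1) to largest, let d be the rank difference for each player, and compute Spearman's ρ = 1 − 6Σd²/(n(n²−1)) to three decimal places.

Ranks of variable 1: 1, 3, 4, 6, 2, 5
Ranks of variable 2: 6, 3, 4, 1, 2, 5
d = r₁ − r₂: -5, 0, 0, 5, 0, 0
d²: 25, 0, 0, 25, 0, 0; Σd² = 50
ρ = 1 − 6·50/(6·35) = 1 − 300/210 = -0.429

-0.429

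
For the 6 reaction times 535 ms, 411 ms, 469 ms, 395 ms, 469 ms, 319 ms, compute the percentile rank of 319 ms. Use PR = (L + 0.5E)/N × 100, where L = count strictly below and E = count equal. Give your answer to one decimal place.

8.3

N = 6.
Strictly below 319: 0. Equal to 319: 1.
PR = (0 + 0.5·1)/6 × 100 = 8.3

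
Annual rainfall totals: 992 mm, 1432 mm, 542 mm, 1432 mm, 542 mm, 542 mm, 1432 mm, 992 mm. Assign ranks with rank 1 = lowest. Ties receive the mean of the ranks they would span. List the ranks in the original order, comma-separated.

4.5, 7, 2, 7, 2, 2, 7, 4.5

Sorted (ascending): 542, 542, 542, 992, 992, 1432, 1432, 1432
The 3 values of 542 occupy positions 1–3 → average rank 2.
The 2 values of 992 occupy positions 4–5 → average rank (4+5)/2 = 4.5.
The 3 values of 1432 occupy positions 6–8 → average rank 7.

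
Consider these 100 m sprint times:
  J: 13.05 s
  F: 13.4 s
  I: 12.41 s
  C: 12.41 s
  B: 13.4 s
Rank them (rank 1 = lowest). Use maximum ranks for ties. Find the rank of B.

5

Sorted (ascending): 12.41, 12.41, 13.05, 13.4, 13.4
The 2 values of 12.41 occupy positions 1–2 → each gets rank 2.
The 2 values of 13.4 occupy positions 4–5 → each gets rank 5.
B has value 13.4 s → rank 5.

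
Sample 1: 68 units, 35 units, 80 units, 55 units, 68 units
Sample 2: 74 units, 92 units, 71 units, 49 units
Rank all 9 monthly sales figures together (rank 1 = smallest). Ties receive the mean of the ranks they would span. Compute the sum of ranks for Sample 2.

Sorted (ascending): 35, 49, 55, 68, 68, 71, 74, 80, 92
The 2 values of 68 occupy positions 4–5 → average rank (4+5)/2 = 4.5.
Sample 2 values → pooled ranks: 74→7, 92→9, 71→6, 49→2
Rank sum = 7 + 9 + 6 + 2 = 24

24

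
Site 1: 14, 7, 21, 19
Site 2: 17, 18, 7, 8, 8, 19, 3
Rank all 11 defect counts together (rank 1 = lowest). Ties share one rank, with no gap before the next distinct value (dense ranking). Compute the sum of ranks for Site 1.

21

Sorted (ascending): 3, 7, 7, 8, 8, 14, 17, 18, 19, 19, 21
The 2 values of 7 share dense rank 2.
The 2 values of 8 share dense rank 3.
The 2 values of 19 share dense rank 7.
Remaining distinct values take the next consecutive integers.
Site 1 values → pooled ranks: 14→4, 7→2, 21→8, 19→7
Rank sum = 4 + 2 + 8 + 7 = 21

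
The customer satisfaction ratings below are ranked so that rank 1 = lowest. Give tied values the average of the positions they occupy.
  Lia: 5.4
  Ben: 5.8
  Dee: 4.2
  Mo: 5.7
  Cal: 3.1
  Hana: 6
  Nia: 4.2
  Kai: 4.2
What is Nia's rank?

Sorted (ascending): 3.1, 4.2, 4.2, 4.2, 5.4, 5.7, 5.8, 6
The 3 values of 4.2 occupy positions 2–4 → average rank 3.
Nia has value 4.2 → rank 3.

3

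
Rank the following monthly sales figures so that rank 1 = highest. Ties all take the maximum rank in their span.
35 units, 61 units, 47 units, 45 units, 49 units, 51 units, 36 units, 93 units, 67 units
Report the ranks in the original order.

Sorted (descending): 93, 67, 61, 51, 49, 47, 45, 36, 35
No ties — each value takes its position as its rank.

9, 3, 6, 7, 5, 4, 8, 1, 2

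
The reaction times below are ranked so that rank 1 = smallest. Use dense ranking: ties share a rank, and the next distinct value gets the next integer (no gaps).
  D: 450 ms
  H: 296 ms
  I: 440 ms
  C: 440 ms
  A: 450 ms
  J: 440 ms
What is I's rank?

Sorted (ascending): 296, 440, 440, 440, 450, 450
The 3 values of 440 share dense rank 2.
The 2 values of 450 share dense rank 3.
Remaining distinct values take the next consecutive integers.
I has value 440 ms → rank 2.

2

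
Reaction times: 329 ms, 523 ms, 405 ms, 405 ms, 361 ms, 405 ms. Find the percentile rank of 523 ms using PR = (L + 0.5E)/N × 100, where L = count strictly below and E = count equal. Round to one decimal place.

N = 6.
Strictly below 523: 5. Equal to 523: 1.
PR = (5 + 0.5·1)/6 × 100 = 91.7

91.7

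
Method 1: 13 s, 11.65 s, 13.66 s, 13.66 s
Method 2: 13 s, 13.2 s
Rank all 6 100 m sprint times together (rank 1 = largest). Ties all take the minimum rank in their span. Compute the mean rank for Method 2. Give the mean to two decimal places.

3.50

Sorted (descending): 13.66, 13.66, 13.2, 13, 13, 11.65
The 2 values of 13.66 occupy positions 1–2 → each gets rank 1.
The 2 values of 13 occupy positions 4–5 → each gets rank 4.
Method 2 values → pooled ranks: 13→4, 13.2→3
Mean rank = (4 + 3) / 2 = 3.50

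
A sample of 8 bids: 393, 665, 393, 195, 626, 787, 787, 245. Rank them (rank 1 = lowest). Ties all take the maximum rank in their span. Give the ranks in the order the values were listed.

4, 6, 4, 1, 5, 8, 8, 2

Sorted (ascending): 195, 245, 393, 393, 626, 665, 787, 787
The 2 values of 393 occupy positions 3–4 → each gets rank 4.
The 2 values of 787 occupy positions 7–8 → each gets rank 8.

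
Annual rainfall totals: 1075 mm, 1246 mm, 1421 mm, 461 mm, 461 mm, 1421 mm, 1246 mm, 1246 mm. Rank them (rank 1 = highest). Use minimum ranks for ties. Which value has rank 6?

Sorted (descending): 1421, 1421, 1246, 1246, 1246, 1075, 461, 461
The 2 values of 1421 occupy positions 1–2 → each gets rank 1.
The 3 values of 1246 occupy positions 3–5 → each gets rank 3.
The 2 values of 461 occupy positions 7–8 → each gets rank 7.
Rank 6 → value 1075.

1075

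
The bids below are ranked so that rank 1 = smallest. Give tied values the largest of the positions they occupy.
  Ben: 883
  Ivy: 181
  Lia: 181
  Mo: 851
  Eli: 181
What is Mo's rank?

4

Sorted (ascending): 181, 181, 181, 851, 883
The 3 values of 181 occupy positions 1–3 → each gets rank 3.
Mo has value 851 → rank 4.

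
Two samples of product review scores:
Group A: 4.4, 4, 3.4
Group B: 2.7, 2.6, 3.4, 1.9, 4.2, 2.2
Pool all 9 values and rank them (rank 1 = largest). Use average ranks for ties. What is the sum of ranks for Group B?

Sorted (descending): 4.4, 4.2, 4, 3.4, 3.4, 2.7, 2.6, 2.2, 1.9
The 2 values of 3.4 occupy positions 4–5 → average rank (4+5)/2 = 4.5.
Group B values → pooled ranks: 2.7→6, 2.6→7, 3.4→4.5, 1.9→9, 4.2→2, 2.2→8
Rank sum = 6 + 7 + 4.5 + 9 + 2 + 8 = 36.5

36.5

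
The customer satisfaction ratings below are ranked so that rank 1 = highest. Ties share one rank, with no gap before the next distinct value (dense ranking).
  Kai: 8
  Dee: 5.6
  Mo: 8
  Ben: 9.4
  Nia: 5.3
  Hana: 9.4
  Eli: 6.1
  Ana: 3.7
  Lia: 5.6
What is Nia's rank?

Sorted (descending): 9.4, 9.4, 8, 8, 6.1, 5.6, 5.6, 5.3, 3.7
The 2 values of 9.4 share dense rank 1.
The 2 values of 8 share dense rank 2.
The 2 values of 5.6 share dense rank 4.
Remaining distinct values take the next consecutive integers.
Nia has value 5.3 → rank 5.

5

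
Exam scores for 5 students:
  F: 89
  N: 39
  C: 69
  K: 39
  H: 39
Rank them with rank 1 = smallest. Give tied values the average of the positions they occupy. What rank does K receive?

2

Sorted (ascending): 39, 39, 39, 69, 89
The 3 values of 39 occupy positions 1–3 → average rank 2.
K has value 39 → rank 2.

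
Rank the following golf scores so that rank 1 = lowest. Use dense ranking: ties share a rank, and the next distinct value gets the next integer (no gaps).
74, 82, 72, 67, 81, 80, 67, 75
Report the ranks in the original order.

3, 7, 2, 1, 6, 5, 1, 4

Sorted (ascending): 67, 67, 72, 74, 75, 80, 81, 82
The 2 values of 67 share dense rank 1.
Remaining distinct values take the next consecutive integers.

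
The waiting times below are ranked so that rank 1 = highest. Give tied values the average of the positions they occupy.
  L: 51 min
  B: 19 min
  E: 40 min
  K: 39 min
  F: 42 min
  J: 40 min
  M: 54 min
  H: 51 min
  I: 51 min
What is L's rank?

3

Sorted (descending): 54, 51, 51, 51, 42, 40, 40, 39, 19
The 3 values of 51 occupy positions 2–4 → average rank 3.
The 2 values of 40 occupy positions 6–7 → average rank (6+7)/2 = 6.5.
L has value 51 min → rank 3.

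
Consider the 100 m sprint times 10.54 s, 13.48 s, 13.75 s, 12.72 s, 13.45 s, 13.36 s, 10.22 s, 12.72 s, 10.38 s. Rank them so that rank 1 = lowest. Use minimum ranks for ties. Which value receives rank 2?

10.38

Sorted (ascending): 10.22, 10.38, 10.54, 12.72, 12.72, 13.36, 13.45, 13.48, 13.75
The 2 values of 12.72 occupy positions 4–5 → each gets rank 4.
Rank 2 → value 10.38.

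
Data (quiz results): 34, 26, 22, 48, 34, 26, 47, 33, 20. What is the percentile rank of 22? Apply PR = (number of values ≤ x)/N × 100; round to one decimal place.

N = 9.
Strictly below 22: 1. Equal to 22: 1.
PR = 2/9 × 100 = 22.2

22.2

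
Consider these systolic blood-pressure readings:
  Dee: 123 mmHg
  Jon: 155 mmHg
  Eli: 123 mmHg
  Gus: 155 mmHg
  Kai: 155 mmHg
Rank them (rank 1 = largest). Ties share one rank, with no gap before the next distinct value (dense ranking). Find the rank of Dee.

2

Sorted (descending): 155, 155, 155, 123, 123
The 3 values of 155 share dense rank 1.
The 2 values of 123 share dense rank 2.
Dee has value 123 mmHg → rank 2.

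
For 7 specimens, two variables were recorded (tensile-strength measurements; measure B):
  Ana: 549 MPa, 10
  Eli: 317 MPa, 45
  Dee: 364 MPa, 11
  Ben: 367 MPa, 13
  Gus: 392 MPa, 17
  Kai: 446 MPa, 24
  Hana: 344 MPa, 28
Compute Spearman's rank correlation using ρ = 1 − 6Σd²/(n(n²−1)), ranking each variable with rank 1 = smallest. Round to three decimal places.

Ranks of variable 1: 7, 1, 3, 4, 5, 6, 2
Ranks of variable 2: 1, 7, 2, 3, 4, 5, 6
d = r₁ − r₂: 6, -6, 1, 1, 1, 1, -4
d²: 36, 36, 1, 1, 1, 1, 16; Σd² = 92
ρ = 1 − 6·92/(7·48) = 1 − 552/336 = -0.643

-0.643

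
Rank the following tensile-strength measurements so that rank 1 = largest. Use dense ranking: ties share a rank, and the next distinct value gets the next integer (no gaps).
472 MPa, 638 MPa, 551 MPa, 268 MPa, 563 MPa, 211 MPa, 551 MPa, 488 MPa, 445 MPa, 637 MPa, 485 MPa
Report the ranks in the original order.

Sorted (descending): 638, 637, 563, 551, 551, 488, 485, 472, 445, 268, 211
The 2 values of 551 share dense rank 4.
Remaining distinct values take the next consecutive integers.

7, 1, 4, 9, 3, 10, 4, 5, 8, 2, 6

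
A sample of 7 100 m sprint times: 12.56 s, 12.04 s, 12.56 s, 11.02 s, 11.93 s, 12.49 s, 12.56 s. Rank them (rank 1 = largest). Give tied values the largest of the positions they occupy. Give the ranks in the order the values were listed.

3, 5, 3, 7, 6, 4, 3

Sorted (descending): 12.56, 12.56, 12.56, 12.49, 12.04, 11.93, 11.02
The 3 values of 12.56 occupy positions 1–3 → each gets rank 3.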